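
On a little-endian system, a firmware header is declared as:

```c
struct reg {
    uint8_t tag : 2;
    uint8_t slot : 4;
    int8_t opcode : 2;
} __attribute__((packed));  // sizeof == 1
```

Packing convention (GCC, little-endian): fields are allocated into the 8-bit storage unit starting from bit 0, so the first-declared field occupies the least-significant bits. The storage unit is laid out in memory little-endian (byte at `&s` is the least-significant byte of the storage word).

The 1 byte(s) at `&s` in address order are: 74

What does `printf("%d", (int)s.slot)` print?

13

[0]=0x74 (little-endian) → word 0x74
tag [0+:2] = (word>>0) & 0x3 = 0
slot [2+:4] = (word>>2) & 0xf = 13  ←
opcode [6+:2] = (word>>6) & 0x3 = 1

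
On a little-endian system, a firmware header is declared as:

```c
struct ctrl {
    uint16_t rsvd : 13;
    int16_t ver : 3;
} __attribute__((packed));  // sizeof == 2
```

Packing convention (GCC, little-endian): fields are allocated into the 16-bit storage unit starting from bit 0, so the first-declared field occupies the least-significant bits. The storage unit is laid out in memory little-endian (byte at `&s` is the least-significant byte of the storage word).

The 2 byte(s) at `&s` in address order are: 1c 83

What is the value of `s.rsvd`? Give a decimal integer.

796

[0]=0x1c [1]=0x83 (little-endian) → word 0x831c
rsvd:13 @ bit 0 → (0x831c>>0)&0x1fff = 0x31c  ←
ver:3 @ bit 13 → (0x831c>>13)&0x7 = 0x4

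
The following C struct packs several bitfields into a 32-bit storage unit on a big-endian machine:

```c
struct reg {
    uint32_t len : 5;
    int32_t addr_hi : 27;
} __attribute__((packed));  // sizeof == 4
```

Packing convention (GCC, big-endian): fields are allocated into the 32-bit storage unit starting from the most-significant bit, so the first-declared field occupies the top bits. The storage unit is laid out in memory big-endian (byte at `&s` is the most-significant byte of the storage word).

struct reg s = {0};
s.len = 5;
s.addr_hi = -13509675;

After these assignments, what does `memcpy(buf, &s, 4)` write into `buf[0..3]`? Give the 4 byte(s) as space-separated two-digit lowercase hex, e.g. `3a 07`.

2f 31 db d5

[27+:5] len=5 & 0x1f = 0x5; word=0x28000000
[0+:27] addr_hi=-13509675 & 0x7ffffff = 0x731dbd5; word=0x2f31dbd5
word = 0x2f31dbd5 → big-endian bytes:
  [0]=0x2f  [1]=0x31  [2]=0xdb  [3]=0xd5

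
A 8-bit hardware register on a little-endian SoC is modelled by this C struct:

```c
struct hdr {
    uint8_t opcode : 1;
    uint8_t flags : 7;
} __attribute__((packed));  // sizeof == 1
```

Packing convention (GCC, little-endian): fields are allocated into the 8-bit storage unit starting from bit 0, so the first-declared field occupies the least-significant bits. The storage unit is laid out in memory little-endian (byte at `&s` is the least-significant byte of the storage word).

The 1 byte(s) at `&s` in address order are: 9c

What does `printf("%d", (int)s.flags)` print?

78

[0]=0x9c (little-endian) → word 0x9c
opcode:1 @ bit 0 → (0x9c>>0)&0x1 = 0x0
flags:7 @ bit 1 → (0x9c>>1)&0x7f = 0x4e  ←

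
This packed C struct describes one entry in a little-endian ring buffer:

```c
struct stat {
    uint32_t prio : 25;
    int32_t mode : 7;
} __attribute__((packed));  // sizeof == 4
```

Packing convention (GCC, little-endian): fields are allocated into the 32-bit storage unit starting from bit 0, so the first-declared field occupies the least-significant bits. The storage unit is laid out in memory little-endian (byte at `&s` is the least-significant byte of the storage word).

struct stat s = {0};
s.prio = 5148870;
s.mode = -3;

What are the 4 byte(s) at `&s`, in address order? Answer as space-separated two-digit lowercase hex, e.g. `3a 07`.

c6 90 4e fa

[0+:25] prio=5148870 & 0x1ffffff = 0x4e90c6; word=0x004e90c6
[25+:7] mode=-3 & 0x7f = 0x7d; word=0xfa4e90c6
word = 0xfa4e90c6 → little-endian bytes:
  [0]=0xc6  [1]=0x90  [2]=0x4e  [3]=0xfa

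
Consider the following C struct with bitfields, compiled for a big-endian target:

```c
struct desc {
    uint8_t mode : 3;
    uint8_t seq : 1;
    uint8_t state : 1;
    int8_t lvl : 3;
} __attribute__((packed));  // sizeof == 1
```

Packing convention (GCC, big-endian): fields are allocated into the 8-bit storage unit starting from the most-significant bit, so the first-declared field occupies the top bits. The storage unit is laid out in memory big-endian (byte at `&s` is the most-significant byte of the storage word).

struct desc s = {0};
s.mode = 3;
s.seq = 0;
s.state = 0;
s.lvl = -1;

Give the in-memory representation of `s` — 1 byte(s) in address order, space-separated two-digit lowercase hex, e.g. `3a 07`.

67

[5+:3] mode=3 & 0x7 = 0x3; word=0x60
[4+:1] seq=0 & 0x1 = 0x0; word=0x60
[3+:1] state=0 & 0x1 = 0x0; word=0x60
[0+:3] lvl=-1 & 0x7 = 0x7; word=0x67
word = 0x67 → big-endian bytes:
  [0]=0x67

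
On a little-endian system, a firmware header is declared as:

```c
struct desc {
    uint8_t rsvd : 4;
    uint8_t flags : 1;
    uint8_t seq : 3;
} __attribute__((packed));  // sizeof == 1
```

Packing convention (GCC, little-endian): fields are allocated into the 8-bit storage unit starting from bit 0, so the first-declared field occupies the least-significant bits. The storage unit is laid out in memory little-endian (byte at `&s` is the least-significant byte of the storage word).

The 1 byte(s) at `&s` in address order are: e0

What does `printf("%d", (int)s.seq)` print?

7

[0]=0xe0 (little-endian) → word 0xe0
rsvd:4 @ bit 0 → (0xe0>>0)&0xf = 0x0
flags:1 @ bit 4 → (0xe0>>4)&0x1 = 0x0
seq:3 @ bit 5 → (0xe0>>5)&0x7 = 0x7  ←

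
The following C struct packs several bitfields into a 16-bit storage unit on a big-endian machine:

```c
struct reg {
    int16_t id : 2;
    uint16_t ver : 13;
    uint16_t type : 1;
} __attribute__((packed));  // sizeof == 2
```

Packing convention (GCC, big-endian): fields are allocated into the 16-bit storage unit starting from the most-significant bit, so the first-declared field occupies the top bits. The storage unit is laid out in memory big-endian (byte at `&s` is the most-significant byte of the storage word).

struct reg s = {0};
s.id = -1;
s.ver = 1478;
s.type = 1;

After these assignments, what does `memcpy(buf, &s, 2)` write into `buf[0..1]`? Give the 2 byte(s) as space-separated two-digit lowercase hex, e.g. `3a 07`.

cb 8d

[14+:2] id=-1 & 0x3 = 0x3; word=0xc000
[1+:13] ver=1478 & 0x1fff = 0x5c6; word=0xcb8c
[0+:1] type=1 & 0x1 = 0x1; word=0xcb8d
word = 0xcb8d → big-endian bytes:
  [0]=0xcb  [1]=0x8d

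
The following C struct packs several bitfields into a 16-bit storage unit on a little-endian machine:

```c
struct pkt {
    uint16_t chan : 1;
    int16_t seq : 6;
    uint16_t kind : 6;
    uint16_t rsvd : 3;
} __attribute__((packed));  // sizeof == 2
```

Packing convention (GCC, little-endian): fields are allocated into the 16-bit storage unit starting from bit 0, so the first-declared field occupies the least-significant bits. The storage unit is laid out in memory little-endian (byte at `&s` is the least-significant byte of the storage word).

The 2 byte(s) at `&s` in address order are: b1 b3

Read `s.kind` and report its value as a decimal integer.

[0]=0xb1 [1]=0xb3 (little-endian) → word 0xb3b1
chan:1 @ bit 0 → (0xb3b1>>0)&0x1 = 0x1
seq:6 @ bit 1 → (0xb3b1>>1)&0x3f = 0x18
kind:6 @ bit 7 → (0xb3b1>>7)&0x3f = 0x27  ←
rsvd:3 @ bit 13 → (0xb3b1>>13)&0x7 = 0x5

39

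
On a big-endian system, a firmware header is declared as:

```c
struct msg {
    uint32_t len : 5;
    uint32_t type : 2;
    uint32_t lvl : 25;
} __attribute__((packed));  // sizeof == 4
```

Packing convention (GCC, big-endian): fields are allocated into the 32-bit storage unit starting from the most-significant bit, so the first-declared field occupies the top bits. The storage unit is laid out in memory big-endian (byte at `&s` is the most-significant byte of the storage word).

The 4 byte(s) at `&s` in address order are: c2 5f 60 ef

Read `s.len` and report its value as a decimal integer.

[0]=0xc2 [1]=0x5f [2]=0x60 [3]=0xef (big-endian) → word 0xc25f60ef
len [27+:5] = (word>>27) & 0x1f = 24  ←
type [25+:2] = (word>>25) & 0x3 = 1
lvl [0+:25] = (word>>0) & 0x1ffffff = 6250735

24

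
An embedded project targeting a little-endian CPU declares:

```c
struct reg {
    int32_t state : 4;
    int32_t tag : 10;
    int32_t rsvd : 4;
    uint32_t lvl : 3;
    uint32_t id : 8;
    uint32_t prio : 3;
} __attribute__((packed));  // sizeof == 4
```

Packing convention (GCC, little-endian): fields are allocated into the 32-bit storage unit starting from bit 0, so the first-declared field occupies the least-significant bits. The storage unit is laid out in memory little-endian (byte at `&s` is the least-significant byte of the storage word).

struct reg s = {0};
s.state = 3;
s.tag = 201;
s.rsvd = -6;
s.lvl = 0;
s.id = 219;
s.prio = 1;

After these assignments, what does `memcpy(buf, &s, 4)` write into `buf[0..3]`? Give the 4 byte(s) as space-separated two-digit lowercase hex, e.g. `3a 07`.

93 8c 62 3b

state (4b) val=3 bits=0x3 at bit 0: 0x00000003
tag (10b) val=201 bits=0xc9 at bit 4: 0x00000c93
rsvd (4b) val=-6 bits=0xa at bit 14: 0x00028c93
lvl (3b) val=0 bits=0x0 at bit 18: 0x00028c93
id (8b) val=219 bits=0xdb at bit 21: 0x1b628c93
prio (3b) val=1 bits=0x1 at bit 29: 0x3b628c93
word = 0x3b628c93 → little-endian bytes:
  [0]=0x93  [1]=0x8c  [2]=0x62  [3]=0x3b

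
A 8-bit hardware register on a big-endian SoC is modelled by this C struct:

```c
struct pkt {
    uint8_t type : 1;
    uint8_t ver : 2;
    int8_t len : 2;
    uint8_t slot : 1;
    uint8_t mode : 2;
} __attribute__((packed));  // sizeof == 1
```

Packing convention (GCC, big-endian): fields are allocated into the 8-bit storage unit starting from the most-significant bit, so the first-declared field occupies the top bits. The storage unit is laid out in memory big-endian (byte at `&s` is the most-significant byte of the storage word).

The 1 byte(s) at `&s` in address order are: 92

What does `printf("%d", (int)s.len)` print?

[0]=0x92 (big-endian) → word 0x92
type [7+:1] = (word>>7) & 0x1 = 1
ver [5+:2] = (word>>5) & 0x3 = 0
len [3+:2] = (word>>3) & 0x3 = 2  ←
slot [2+:1] = (word>>2) & 0x1 = 0
mode [0+:2] = (word>>0) & 0x3 = 2
len signed 2b, MSB=1: 2 - 4 = -2

-2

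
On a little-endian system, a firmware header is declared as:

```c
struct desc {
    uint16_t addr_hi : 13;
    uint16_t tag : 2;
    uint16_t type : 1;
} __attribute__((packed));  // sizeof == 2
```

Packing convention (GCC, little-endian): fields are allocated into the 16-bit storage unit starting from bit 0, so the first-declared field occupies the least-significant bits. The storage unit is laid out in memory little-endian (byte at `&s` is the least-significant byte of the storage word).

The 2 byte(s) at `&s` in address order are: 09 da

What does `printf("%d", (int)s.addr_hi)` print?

6665

[0]=0x09 [1]=0xda (little-endian) → word 0xda09
addr_hi [0+:13] = (word>>0) & 0x1fff = 6665  ←
tag [13+:2] = (word>>13) & 0x3 = 2
type [15+:1] = (word>>15) & 0x1 = 1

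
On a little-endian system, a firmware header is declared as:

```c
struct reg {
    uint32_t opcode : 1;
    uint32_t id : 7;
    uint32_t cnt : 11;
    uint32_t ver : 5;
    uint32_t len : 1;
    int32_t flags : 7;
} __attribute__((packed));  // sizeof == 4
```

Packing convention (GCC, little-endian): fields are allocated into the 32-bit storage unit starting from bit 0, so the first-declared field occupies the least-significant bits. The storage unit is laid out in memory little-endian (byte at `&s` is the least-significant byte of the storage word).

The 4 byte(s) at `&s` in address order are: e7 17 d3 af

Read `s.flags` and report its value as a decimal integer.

[0]=0xe7 [1]=0x17 [2]=0xd3 [3]=0xaf (little-endian) → word 0xafd317e7
opcode [0+:1] = (word>>0) & 0x1 = 1
id [1+:7] = (word>>1) & 0x7f = 115
cnt [8+:11] = (word>>8) & 0x7ff = 791
ver [19+:5] = (word>>19) & 0x1f = 26
len [24+:1] = (word>>24) & 0x1 = 1
flags [25+:7] = (word>>25) & 0x7f = 87  ←
flags signed 7b, MSB=1: 87 - 128 = -41

-41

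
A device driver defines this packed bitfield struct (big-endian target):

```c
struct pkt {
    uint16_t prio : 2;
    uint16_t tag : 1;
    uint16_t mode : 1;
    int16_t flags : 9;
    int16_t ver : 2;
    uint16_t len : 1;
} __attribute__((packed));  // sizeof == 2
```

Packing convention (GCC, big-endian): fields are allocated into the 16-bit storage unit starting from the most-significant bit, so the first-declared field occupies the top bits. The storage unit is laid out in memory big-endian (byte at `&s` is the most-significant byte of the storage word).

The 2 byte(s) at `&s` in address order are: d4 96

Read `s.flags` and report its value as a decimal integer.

146

[0]=0xd4 [1]=0x96 (big-endian) → word 0xd496
prio:2 @ bit 14 → (0xd496>>14)&0x3 = 0x3
tag:1 @ bit 13 → (0xd496>>13)&0x1 = 0x0
mode:1 @ bit 12 → (0xd496>>12)&0x1 = 0x1
flags:9 @ bit 3 → (0xd496>>3)&0x1ff = 0x92  ←
ver:2 @ bit 1 → (0xd496>>1)&0x3 = 0x3
len:1 @ bit 0 → (0xd496>>0)&0x1 = 0x0
flags signed 9b, MSB=0: value = 146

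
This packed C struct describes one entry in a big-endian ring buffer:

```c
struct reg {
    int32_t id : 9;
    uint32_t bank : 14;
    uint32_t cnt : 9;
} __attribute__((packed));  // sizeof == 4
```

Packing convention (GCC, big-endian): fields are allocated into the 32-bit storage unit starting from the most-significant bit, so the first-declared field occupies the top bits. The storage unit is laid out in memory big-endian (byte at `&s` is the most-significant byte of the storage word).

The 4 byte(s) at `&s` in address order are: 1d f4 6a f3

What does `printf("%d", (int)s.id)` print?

59

[0]=0x1d [1]=0xf4 [2]=0x6a [3]=0xf3 (big-endian) → word 0x1df46af3
id [23+:9] = (word>>23) & 0x1ff = 59  ←
bank [9+:14] = (word>>9) & 0x3fff = 14901
cnt [0+:9] = (word>>0) & 0x1ff = 243
id signed 9b, MSB=0: value = 59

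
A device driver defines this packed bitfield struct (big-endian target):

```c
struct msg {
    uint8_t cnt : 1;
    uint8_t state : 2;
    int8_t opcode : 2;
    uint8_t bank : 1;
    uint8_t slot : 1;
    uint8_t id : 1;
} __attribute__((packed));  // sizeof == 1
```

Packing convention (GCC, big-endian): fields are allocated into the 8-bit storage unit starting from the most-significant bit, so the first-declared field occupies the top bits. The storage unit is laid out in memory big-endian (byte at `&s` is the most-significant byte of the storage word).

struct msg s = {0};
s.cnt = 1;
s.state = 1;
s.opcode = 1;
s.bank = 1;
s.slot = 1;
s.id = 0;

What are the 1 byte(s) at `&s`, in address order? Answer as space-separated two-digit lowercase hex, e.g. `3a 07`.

ae

cnt:1 = 1 → 0x1 << 7 → word 0x80
state:2 = 1 → 0x1 << 5 → word 0xa0
opcode:2 = 1 → 0x1 << 3 → word 0xa8
bank:1 = 1 → 0x1 << 2 → word 0xac
slot:1 = 1 → 0x1 << 1 → word 0xae
id:1 = 0 → 0x0 << 0 → word 0xae
word = 0xae → big-endian bytes:
  [0]=0xae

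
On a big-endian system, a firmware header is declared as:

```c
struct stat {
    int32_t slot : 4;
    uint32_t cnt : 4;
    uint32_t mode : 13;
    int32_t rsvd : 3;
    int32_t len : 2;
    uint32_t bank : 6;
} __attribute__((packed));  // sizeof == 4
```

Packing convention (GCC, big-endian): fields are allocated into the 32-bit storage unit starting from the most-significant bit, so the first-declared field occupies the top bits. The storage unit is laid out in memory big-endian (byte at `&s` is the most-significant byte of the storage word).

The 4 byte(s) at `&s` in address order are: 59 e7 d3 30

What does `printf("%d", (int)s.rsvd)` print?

3

[0]=0x59 [1]=0xe7 [2]=0xd3 [3]=0x30 (big-endian) → word 0x59e7d330
slot [28+:4] = (word>>28) & 0xf = 5
cnt [24+:4] = (word>>24) & 0xf = 9
mode [11+:13] = (word>>11) & 0x1fff = 7418
rsvd [8+:3] = (word>>8) & 0x7 = 3  ←
len [6+:2] = (word>>6) & 0x3 = 0
bank [0+:6] = (word>>0) & 0x3f = 48
rsvd signed 3b, MSB=0: value = 3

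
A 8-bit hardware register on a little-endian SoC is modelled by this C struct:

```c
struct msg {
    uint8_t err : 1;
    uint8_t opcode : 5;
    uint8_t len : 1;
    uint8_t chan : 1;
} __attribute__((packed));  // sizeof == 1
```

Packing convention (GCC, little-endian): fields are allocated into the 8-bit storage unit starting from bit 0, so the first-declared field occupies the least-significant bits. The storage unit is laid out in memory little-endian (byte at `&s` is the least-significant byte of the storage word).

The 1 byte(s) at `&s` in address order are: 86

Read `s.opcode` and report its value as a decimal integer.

[0]=0x86 (little-endian) → word 0x86
err:1 @ bit 0 → (0x86>>0)&0x1 = 0x0
opcode:5 @ bit 1 → (0x86>>1)&0x1f = 0x3  ←
len:1 @ bit 6 → (0x86>>6)&0x1 = 0x0
chan:1 @ bit 7 → (0x86>>7)&0x1 = 0x1

3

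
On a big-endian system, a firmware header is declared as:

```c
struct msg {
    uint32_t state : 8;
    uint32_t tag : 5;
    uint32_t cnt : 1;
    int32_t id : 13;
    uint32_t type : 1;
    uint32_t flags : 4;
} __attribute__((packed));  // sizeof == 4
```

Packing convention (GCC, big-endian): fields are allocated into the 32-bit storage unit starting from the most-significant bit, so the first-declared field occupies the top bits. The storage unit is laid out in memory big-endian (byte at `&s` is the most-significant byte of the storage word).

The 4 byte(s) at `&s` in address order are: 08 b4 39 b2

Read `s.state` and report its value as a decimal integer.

[0]=0x08 [1]=0xb4 [2]=0x39 [3]=0xb2 (big-endian) → word 0x08b439b2
state [24+:8] = (word>>24) & 0xff = 8  ←
tag [19+:5] = (word>>19) & 0x1f = 22
cnt [18+:1] = (word>>18) & 0x1 = 1
id [5+:13] = (word>>5) & 0x1fff = 461
type [4+:1] = (word>>4) & 0x1 = 1
flags [0+:4] = (word>>0) & 0xf = 2

8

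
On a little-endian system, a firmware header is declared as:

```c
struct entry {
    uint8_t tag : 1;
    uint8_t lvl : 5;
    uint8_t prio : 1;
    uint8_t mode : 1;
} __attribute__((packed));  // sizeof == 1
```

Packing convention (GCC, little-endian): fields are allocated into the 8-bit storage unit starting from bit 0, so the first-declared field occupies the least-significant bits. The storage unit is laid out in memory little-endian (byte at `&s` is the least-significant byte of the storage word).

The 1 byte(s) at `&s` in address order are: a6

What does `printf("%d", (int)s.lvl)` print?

[0]=0xa6 (little-endian) → word 0xa6
tag [0+:1] = (word>>0) & 0x1 = 0
lvl [1+:5] = (word>>1) & 0x1f = 19  ←
prio [6+:1] = (word>>6) & 0x1 = 0
mode [7+:1] = (word>>7) & 0x1 = 1

19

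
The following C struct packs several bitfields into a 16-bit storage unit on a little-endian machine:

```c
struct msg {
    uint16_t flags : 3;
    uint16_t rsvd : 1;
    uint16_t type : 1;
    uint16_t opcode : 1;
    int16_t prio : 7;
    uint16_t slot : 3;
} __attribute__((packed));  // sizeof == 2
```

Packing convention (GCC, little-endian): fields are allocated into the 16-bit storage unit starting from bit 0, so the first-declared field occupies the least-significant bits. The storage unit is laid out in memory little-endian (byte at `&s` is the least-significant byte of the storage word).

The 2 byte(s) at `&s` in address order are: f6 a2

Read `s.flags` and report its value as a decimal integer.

[0]=0xf6 [1]=0xa2 (little-endian) → word 0xa2f6
flags [0+:3] = (word>>0) & 0x7 = 6  ←
rsvd [3+:1] = (word>>3) & 0x1 = 0
type [4+:1] = (word>>4) & 0x1 = 1
opcode [5+:1] = (word>>5) & 0x1 = 1
prio [6+:7] = (word>>6) & 0x7f = 11
slot [13+:3] = (word>>13) & 0x7 = 5

6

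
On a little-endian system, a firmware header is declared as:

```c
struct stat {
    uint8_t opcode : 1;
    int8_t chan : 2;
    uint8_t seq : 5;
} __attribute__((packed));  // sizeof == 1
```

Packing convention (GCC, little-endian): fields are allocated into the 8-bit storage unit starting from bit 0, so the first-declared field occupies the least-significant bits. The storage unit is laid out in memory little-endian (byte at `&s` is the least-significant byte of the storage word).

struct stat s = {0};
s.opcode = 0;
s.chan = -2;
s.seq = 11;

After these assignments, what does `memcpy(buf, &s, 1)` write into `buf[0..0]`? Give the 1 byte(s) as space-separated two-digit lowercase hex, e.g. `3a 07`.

5c

opcode:1 = 0 → 0x0 << 0 → word 0x00
chan:2 = -2 → 0x2 << 1 → word 0x04
seq:5 = 11 → 0xb << 3 → word 0x5c
word = 0x5c → little-endian bytes:
  [0]=0x5c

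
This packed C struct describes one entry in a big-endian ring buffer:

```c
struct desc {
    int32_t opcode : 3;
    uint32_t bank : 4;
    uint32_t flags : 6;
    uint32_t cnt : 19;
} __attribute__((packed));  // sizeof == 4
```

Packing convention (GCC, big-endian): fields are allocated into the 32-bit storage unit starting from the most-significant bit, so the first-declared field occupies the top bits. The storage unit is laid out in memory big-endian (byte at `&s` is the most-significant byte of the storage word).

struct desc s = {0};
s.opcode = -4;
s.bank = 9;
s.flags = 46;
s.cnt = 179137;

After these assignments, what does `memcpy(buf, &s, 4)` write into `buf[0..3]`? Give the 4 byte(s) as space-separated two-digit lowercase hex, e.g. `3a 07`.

93 72 bb c1

[29+:3] opcode=-4 & 0x7 = 0x4; word=0x80000000
[25+:4] bank=9 & 0xf = 0x9; word=0x92000000
[19+:6] flags=46 & 0x3f = 0x2e; word=0x93700000
[0+:19] cnt=179137 & 0x7ffff = 0x2bbc1; word=0x9372bbc1
word = 0x9372bbc1 → big-endian bytes:
  [0]=0x93  [1]=0x72  [2]=0xbb  [3]=0xc1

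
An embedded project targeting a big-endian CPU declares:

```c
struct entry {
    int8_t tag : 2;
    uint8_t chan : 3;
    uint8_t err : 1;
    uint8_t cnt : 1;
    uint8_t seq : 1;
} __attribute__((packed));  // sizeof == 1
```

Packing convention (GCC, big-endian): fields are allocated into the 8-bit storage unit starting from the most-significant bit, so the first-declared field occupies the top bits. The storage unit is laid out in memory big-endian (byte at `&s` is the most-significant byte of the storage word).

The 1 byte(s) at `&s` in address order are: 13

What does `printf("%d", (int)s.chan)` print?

2

[0]=0x13 (big-endian) → word 0x13
tag:2 @ bit 6 → (0x13>>6)&0x3 = 0x0
chan:3 @ bit 3 → (0x13>>3)&0x7 = 0x2  ←
err:1 @ bit 2 → (0x13>>2)&0x1 = 0x0
cnt:1 @ bit 1 → (0x13>>1)&0x1 = 0x1
seq:1 @ bit 0 → (0x13>>0)&0x1 = 0x1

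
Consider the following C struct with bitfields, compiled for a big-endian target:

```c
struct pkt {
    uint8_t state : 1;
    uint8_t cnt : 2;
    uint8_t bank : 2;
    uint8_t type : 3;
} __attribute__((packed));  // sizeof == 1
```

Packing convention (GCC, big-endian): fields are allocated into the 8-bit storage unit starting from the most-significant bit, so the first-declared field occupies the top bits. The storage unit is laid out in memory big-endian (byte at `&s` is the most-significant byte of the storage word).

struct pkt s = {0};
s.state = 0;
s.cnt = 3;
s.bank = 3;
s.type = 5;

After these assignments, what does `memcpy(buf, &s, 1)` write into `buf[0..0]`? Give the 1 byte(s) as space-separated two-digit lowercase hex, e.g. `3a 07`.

state:1 = 0 → 0x0 << 7 → word 0x00
cnt:2 = 3 → 0x3 << 5 → word 0x60
bank:2 = 3 → 0x3 << 3 → word 0x78
type:3 = 5 → 0x5 << 0 → word 0x7d
word = 0x7d → big-endian bytes:
  [0]=0x7d

7d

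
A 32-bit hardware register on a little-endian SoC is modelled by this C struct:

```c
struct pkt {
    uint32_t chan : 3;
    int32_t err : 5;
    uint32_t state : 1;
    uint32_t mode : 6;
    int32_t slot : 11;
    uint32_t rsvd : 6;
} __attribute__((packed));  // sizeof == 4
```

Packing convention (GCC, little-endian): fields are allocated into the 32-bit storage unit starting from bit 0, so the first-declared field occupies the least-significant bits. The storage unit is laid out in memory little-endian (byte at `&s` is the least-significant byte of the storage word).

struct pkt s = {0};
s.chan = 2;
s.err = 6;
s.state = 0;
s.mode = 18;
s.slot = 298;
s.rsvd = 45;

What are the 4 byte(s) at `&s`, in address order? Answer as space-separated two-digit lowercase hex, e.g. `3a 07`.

chan:3 = 2 → 0x2 << 0 → word 0x00000002
err:5 = 6 → 0x6 << 3 → word 0x00000032
state:1 = 0 → 0x0 << 8 → word 0x00000032
mode:6 = 18 → 0x12 << 9 → word 0x00002432
slot:11 = 298 → 0x12a << 15 → word 0x00952432
rsvd:6 = 45 → 0x2d << 26 → word 0xb4952432
word = 0xb4952432 → little-endian bytes:
  [0]=0x32  [1]=0x24  [2]=0x95  [3]=0xb4

32 24 95 b4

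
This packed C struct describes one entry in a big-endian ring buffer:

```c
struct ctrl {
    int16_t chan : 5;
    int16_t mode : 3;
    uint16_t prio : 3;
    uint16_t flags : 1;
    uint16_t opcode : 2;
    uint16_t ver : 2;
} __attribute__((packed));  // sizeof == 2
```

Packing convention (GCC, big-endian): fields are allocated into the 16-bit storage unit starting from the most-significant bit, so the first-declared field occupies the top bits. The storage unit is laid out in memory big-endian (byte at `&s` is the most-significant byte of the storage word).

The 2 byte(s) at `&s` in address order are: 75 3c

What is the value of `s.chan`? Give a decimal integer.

[0]=0x75 [1]=0x3c (big-endian) → word 0x753c
chan:5 @ bit 11 → (0x753c>>11)&0x1f = 0xe  ←
mode:3 @ bit 8 → (0x753c>>8)&0x7 = 0x5
prio:3 @ bit 5 → (0x753c>>5)&0x7 = 0x1
flags:1 @ bit 4 → (0x753c>>4)&0x1 = 0x1
opcode:2 @ bit 2 → (0x753c>>2)&0x3 = 0x3
ver:2 @ bit 0 → (0x753c>>0)&0x3 = 0x0
chan signed 5b, MSB=0: value = 14

14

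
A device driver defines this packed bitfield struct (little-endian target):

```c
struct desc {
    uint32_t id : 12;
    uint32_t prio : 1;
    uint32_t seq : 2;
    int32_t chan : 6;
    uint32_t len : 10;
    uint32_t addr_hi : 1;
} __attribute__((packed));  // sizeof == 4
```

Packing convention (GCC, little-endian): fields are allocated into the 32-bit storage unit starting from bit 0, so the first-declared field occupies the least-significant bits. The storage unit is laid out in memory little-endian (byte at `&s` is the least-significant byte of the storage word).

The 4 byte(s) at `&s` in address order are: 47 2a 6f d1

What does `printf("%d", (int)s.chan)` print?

[0]=0x47 [1]=0x2a [2]=0x6f [3]=0xd1 (little-endian) → word 0xd16f2a47
id:12 @ bit 0 → (0xd16f2a47>>0)&0xfff = 0xa47
prio:1 @ bit 12 → (0xd16f2a47>>12)&0x1 = 0x0
seq:2 @ bit 13 → (0xd16f2a47>>13)&0x3 = 0x1
chan:6 @ bit 15 → (0xd16f2a47>>15)&0x3f = 0x1e  ←
len:10 @ bit 21 → (0xd16f2a47>>21)&0x3ff = 0x28b
addr_hi:1 @ bit 31 → (0xd16f2a47>>31)&0x1 = 0x1
chan signed 6b, MSB=0: value = 30

30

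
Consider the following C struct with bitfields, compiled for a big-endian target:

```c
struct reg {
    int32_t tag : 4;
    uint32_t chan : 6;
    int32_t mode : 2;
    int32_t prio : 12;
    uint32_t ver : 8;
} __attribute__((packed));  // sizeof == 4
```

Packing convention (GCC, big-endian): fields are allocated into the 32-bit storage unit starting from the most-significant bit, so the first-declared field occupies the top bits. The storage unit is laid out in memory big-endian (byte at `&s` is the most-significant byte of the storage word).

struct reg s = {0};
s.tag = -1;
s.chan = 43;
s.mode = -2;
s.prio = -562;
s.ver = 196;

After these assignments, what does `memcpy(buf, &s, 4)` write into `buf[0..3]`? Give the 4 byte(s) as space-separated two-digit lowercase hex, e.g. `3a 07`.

tag (4b) val=-1 bits=0xf at bit 28: 0xf0000000
chan (6b) val=43 bits=0x2b at bit 22: 0xfac00000
mode (2b) val=-2 bits=0x2 at bit 20: 0xfae00000
prio (12b) val=-562 bits=0xdce at bit 8: 0xfaedce00
ver (8b) val=196 bits=0xc4 at bit 0: 0xfaedcec4
word = 0xfaedcec4 → big-endian bytes:
  [0]=0xfa  [1]=0xed  [2]=0xce  [3]=0xc4

fa ed ce c4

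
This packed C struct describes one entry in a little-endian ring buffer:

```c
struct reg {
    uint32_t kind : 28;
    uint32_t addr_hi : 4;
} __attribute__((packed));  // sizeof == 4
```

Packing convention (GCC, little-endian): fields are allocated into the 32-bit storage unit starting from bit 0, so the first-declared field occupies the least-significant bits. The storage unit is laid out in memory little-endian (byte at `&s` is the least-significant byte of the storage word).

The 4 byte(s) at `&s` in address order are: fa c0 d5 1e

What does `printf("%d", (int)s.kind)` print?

[0]=0xfa [1]=0xc0 [2]=0xd5 [3]=0x1e (little-endian) → word 0x1ed5c0fa
kind:28 @ bit 0 → (0x1ed5c0fa>>0)&0xfffffff = 0xed5c0fa  ←
addr_hi:4 @ bit 28 → (0x1ed5c0fa>>28)&0xf = 0x1

248889594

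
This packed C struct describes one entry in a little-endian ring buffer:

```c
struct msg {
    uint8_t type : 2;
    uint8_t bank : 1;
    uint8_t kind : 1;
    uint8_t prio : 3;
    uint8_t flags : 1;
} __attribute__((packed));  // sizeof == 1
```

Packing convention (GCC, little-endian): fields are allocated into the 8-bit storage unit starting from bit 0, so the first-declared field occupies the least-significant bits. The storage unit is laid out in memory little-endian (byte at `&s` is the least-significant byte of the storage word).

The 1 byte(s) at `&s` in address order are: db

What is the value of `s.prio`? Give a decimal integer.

5

[0]=0xdb (little-endian) → word 0xdb
type [0+:2] = (word>>0) & 0x3 = 3
bank [2+:1] = (word>>2) & 0x1 = 0
kind [3+:1] = (word>>3) & 0x1 = 1
prio [4+:3] = (word>>4) & 0x7 = 5  ←
flags [7+:1] = (word>>7) & 0x1 = 1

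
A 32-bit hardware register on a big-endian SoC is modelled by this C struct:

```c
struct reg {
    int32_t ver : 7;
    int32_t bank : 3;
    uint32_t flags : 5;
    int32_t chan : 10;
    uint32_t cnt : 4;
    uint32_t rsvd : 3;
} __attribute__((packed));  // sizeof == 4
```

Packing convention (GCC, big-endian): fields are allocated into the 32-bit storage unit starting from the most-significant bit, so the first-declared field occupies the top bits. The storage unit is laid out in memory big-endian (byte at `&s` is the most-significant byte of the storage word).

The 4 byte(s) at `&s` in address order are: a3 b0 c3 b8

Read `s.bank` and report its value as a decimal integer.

[0]=0xa3 [1]=0xb0 [2]=0xc3 [3]=0xb8 (big-endian) → word 0xa3b0c3b8
ver:7 @ bit 25 → (0xa3b0c3b8>>25)&0x7f = 0x51
bank:3 @ bit 22 → (0xa3b0c3b8>>22)&0x7 = 0x6  ←
flags:5 @ bit 17 → (0xa3b0c3b8>>17)&0x1f = 0x18
chan:10 @ bit 7 → (0xa3b0c3b8>>7)&0x3ff = 0x187
cnt:4 @ bit 3 → (0xa3b0c3b8>>3)&0xf = 0x7
rsvd:3 @ bit 0 → (0xa3b0c3b8>>0)&0x7 = 0x0
bank signed 3b, MSB=1: 6 - 8 = -2

-2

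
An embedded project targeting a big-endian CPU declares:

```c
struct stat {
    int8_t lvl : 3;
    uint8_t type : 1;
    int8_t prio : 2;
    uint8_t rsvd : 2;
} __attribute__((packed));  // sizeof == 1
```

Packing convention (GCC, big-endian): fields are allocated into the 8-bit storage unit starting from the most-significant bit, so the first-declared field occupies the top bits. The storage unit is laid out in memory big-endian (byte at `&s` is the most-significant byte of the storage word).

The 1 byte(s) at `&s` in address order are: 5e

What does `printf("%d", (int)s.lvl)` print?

2

[0]=0x5e (big-endian) → word 0x5e
lvl [5+:3] = (word>>5) & 0x7 = 2  ←
type [4+:1] = (word>>4) & 0x1 = 1
prio [2+:2] = (word>>2) & 0x3 = 3
rsvd [0+:2] = (word>>0) & 0x3 = 2
lvl signed 3b, MSB=0: value = 2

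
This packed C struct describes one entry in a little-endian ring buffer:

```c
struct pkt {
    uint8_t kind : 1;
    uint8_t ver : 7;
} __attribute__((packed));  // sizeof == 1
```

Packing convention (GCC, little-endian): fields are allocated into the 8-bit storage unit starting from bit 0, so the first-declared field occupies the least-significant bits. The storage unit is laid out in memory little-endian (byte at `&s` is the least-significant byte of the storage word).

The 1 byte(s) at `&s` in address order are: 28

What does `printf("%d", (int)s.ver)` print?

[0]=0x28 (little-endian) → word 0x28
kind [0+:1] = (word>>0) & 0x1 = 0
ver [1+:7] = (word>>1) & 0x7f = 20  ←

20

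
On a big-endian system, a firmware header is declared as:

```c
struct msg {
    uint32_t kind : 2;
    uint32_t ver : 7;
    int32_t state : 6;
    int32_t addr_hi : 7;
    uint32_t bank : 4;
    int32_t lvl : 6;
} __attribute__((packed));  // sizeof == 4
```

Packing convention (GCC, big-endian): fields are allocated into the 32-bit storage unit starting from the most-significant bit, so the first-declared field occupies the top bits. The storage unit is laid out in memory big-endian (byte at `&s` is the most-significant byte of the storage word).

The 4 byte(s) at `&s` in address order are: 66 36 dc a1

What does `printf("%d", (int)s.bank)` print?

[0]=0x66 [1]=0x36 [2]=0xdc [3]=0xa1 (big-endian) → word 0x6636dca1
kind:2 @ bit 30 → (0x6636dca1>>30)&0x3 = 0x1
ver:7 @ bit 23 → (0x6636dca1>>23)&0x7f = 0x4c
state:6 @ bit 17 → (0x6636dca1>>17)&0x3f = 0x1b
addr_hi:7 @ bit 10 → (0x6636dca1>>10)&0x7f = 0x37
bank:4 @ bit 6 → (0x6636dca1>>6)&0xf = 0x2  ←
lvl:6 @ bit 0 → (0x6636dca1>>0)&0x3f = 0x21

2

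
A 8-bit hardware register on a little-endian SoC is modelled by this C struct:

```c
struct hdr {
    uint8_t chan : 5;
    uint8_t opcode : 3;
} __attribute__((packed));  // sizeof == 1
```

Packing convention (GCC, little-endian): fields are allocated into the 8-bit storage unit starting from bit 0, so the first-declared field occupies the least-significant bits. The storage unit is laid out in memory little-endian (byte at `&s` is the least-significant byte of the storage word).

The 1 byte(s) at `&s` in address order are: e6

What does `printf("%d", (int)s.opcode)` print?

7

[0]=0xe6 (little-endian) → word 0xe6
chan:5 @ bit 0 → (0xe6>>0)&0x1f = 0x6
opcode:3 @ bit 5 → (0xe6>>5)&0x7 = 0x7  ←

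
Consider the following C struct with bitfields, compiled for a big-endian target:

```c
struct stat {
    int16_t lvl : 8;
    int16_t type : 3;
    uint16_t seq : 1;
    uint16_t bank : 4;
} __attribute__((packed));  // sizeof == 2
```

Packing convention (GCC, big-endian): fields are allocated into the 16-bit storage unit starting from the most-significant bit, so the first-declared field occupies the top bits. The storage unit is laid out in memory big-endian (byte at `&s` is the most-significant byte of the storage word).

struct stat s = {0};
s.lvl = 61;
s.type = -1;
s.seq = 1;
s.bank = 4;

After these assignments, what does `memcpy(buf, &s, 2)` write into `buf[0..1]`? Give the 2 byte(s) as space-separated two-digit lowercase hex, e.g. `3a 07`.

lvl (8b) val=61 bits=0x3d at bit 8: 0x3d00
type (3b) val=-1 bits=0x7 at bit 5: 0x3de0
seq (1b) val=1 bits=0x1 at bit 4: 0x3df0
bank (4b) val=4 bits=0x4 at bit 0: 0x3df4
word = 0x3df4 → big-endian bytes:
  [0]=0x3d  [1]=0xf4

3d f4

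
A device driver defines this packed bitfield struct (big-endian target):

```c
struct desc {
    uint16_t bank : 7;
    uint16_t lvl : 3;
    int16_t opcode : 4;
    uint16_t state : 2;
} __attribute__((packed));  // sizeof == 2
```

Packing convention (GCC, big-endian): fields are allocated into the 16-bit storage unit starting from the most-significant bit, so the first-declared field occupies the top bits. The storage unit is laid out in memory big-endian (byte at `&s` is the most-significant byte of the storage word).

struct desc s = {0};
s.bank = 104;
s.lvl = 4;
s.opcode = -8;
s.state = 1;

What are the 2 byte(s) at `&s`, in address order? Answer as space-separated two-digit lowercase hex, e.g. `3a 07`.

[9+:7] bank=104 & 0x7f = 0x68; word=0xd000
[6+:3] lvl=4 & 0x7 = 0x4; word=0xd100
[2+:4] opcode=-8 & 0xf = 0x8; word=0xd120
[0+:2] state=1 & 0x3 = 0x1; word=0xd121
word = 0xd121 → big-endian bytes:
  [0]=0xd1  [1]=0x21

d1 21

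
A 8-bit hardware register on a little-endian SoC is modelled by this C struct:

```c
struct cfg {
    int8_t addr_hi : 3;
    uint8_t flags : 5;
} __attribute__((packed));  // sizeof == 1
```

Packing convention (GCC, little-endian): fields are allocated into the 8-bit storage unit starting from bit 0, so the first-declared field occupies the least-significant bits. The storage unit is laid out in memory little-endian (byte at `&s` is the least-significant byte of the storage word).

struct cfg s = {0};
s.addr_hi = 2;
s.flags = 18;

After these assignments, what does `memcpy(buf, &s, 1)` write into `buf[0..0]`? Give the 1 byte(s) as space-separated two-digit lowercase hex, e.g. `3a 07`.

[0+:3] addr_hi=2 & 0x7 = 0x2; word=0x02
[3+:5] flags=18 & 0x1f = 0x12; word=0x92
word = 0x92 → little-endian bytes:
  [0]=0x92

92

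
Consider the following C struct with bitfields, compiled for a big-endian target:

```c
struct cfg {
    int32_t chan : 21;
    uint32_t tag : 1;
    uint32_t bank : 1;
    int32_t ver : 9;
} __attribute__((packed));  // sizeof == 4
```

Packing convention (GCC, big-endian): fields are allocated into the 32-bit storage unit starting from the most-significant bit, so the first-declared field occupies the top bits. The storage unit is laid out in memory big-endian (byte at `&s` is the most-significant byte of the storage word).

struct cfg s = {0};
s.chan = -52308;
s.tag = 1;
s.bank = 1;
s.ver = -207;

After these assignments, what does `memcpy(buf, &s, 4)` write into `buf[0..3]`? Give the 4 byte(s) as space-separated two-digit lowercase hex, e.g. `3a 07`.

chan:21 = -52308 → 0x1f33ac << 11 → word 0xf99d6000
tag:1 = 1 → 0x1 << 10 → word 0xf99d6400
bank:1 = 1 → 0x1 << 9 → word 0xf99d6600
ver:9 = -207 → 0x131 << 0 → word 0xf99d6731
word = 0xf99d6731 → big-endian bytes:
  [0]=0xf9  [1]=0x9d  [2]=0x67  [3]=0x31

f9 9d 67 31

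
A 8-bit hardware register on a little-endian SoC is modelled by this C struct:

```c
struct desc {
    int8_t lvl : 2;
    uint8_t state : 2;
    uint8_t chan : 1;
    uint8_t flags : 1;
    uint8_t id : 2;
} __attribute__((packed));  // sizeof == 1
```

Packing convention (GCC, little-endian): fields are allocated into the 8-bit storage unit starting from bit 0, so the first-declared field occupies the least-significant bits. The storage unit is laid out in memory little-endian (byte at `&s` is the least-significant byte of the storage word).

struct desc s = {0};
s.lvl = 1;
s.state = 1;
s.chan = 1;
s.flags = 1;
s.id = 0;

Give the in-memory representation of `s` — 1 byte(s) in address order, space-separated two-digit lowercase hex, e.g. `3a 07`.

35

lvl:2 = 1 → 0x1 << 0 → word 0x01
state:2 = 1 → 0x1 << 2 → word 0x05
chan:1 = 1 → 0x1 << 4 → word 0x15
flags:1 = 1 → 0x1 << 5 → word 0x35
id:2 = 0 → 0x0 << 6 → word 0x35
word = 0x35 → little-endian bytes:
  [0]=0x35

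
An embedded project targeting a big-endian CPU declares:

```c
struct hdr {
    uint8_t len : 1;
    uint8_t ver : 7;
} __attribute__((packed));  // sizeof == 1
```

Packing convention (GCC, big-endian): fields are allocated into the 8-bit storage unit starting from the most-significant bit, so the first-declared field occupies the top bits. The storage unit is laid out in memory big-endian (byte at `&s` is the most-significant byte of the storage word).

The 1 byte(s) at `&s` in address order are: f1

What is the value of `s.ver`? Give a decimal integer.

113

[0]=0xf1 (big-endian) → word 0xf1
len [7+:1] = (word>>7) & 0x1 = 1
ver [0+:7] = (word>>0) & 0x7f = 113  ←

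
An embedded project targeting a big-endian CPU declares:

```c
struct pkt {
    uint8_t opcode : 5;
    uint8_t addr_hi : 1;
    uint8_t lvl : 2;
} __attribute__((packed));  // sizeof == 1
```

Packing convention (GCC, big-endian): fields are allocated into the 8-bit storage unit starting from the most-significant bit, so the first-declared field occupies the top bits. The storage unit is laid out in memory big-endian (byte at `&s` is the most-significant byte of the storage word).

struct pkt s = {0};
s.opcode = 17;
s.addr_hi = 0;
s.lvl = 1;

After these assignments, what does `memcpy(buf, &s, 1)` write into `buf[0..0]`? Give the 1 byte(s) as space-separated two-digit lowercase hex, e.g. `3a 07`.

89

opcode:5 = 17 → 0x11 << 3 → word 0x88
addr_hi:1 = 0 → 0x0 << 2 → word 0x88
lvl:2 = 1 → 0x1 << 0 → word 0x89
word = 0x89 → big-endian bytes:
  [0]=0x89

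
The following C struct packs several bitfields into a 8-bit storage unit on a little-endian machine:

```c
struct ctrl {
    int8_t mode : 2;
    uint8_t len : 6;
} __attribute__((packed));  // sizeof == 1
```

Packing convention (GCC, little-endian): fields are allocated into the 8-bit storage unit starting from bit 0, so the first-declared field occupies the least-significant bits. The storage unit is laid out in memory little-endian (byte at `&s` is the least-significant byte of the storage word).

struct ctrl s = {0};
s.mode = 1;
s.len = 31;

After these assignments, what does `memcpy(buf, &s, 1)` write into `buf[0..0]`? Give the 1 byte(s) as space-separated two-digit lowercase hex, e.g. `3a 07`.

mode:2 = 1 → 0x1 << 0 → word 0x01
len:6 = 31 → 0x1f << 2 → word 0x7d
word = 0x7d → little-endian bytes:
  [0]=0x7d

7d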